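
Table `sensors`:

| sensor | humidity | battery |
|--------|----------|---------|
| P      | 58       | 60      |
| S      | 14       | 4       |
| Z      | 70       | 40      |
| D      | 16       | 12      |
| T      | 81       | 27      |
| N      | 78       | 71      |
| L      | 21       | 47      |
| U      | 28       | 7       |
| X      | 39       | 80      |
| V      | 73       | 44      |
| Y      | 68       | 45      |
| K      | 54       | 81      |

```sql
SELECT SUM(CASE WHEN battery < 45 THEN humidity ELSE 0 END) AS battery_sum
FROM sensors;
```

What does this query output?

sensor=P: ✗
sensor=S: ✓ → 14
sensor=Z: ✓ → 70
sensor=D: ✓ → 16
sensor=T: ✓ → 81
sensor=N: ✗
sensor=L: ✗
sensor=U: ✓ → 28
sensor=X: ✗
sensor=V: ✓ → 73
sensor=Y: ✗
sensor=K: ✗
battery_sum = 14 + 70 + 16 + 81 + 28 + 73 = 282

282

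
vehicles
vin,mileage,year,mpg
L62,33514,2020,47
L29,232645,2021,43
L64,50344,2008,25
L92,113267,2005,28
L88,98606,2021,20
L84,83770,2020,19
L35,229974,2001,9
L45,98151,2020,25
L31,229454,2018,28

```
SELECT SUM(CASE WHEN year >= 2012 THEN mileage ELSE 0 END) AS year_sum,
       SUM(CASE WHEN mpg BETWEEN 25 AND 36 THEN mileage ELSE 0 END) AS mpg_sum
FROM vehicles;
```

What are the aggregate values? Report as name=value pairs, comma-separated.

[year_sum: year >= 2012]
vin=L62: ✓ → 33514
vin=L29: ✓ → 232645
vin=L64: ✗
vin=L92: ✗
vin=L88: ✓ → 98606
vin=L84: ✓ → 83770
vin=L35: ✗
vin=L45: ✓ → 98151
vin=L31: ✓ → 229454
year_sum = 33514 + 232645 + 98606 + 83770 + 98151 + 229454 = 776140
—
[mpg_sum: mpg BETWEEN 25 AND 36]
vin=L62: ✗
vin=L29: ✗
vin=L64: ✓ → 50344
vin=L92: ✓ → 113267
vin=L88: ✗
vin=L84: ✗
vin=L35: ✗
vin=L45: ✓ → 98151
vin=L31: ✓ → 229454
mpg_sum = 50344 + 113267 + 98151 + 229454 = 491216

year_sum=776140, mpg_sum=491216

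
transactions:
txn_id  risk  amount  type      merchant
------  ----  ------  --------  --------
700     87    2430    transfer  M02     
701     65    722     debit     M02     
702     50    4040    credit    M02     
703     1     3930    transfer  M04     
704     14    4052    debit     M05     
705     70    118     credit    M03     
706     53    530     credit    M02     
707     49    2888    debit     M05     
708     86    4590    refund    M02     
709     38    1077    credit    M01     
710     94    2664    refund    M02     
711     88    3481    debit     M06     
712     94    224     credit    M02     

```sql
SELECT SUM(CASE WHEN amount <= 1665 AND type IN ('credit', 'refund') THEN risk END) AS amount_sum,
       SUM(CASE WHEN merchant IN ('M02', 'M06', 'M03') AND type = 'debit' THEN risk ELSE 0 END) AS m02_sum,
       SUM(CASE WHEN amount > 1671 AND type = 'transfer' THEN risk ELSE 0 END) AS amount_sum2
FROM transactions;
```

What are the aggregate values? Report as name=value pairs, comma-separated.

amount_sum=255, m02_sum=153, amount_sum2=88

[amount_sum: amount <= 1665 AND type IN ('credit', 'refund')]
txn_id=700: ✗
txn_id=701: ✗
txn_id=702: ✗
txn_id=703: ✗
txn_id=704: ✗
txn_id=705: ✓ → 70
txn_id=706: ✓ → 53
txn_id=707: ✗
txn_id=708: ✗
txn_id=709: ✓ → 38
txn_id=710: ✗
txn_id=711: ✗
txn_id=712: ✓ → 94
amount_sum = 70 + 53 + 38 + 94 = 255
—
[m02_sum: merchant IN ('M02', 'M06', 'M03') AND type = 'debit']
txn_id=700: ✗
txn_id=701: ✓ → 65
txn_id=702: ✗
txn_id=703: ✗
txn_id=704: ✗
txn_id=705: ✗
txn_id=706: ✗
txn_id=707: ✗
txn_id=708: ✗
txn_id=709: ✗
txn_id=710: ✗
txn_id=711: ✓ → 88
txn_id=712: ✗
m02_sum = 65 + 88 = 153
—
[amount_sum2: amount > 1671 AND type = 'transfer']
txn_id=700: ✓ → 87
txn_id=701: ✗
txn_id=702: ✗
txn_id=703: ✓ → 1
txn_id=704: ✗
txn_id=705: ✗
txn_id=706: ✗
txn_id=707: ✗
txn_id=708: ✗
txn_id=709: ✗
txn_id=710: ✗
txn_id=711: ✗
txn_id=712: ✗
amount_sum2 = 87 + 1 = 88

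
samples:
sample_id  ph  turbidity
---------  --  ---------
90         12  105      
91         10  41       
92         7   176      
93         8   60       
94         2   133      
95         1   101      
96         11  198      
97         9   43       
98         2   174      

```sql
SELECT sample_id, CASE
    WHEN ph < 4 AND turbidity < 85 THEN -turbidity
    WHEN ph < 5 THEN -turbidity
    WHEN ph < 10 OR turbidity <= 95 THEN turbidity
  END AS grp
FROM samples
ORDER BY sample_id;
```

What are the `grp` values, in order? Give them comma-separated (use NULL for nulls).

sample_id=90: (no match → NULL) → NULL
sample_id=91: ph < 10 OR turbidity <= 95 → 41
sample_id=92: ph < 10 OR turbidity <= 95 → 176
sample_id=93: ph < 10 OR turbidity <= 95 → 60
sample_id=94: ph < 5 → -133
sample_id=95: ph < 5 → -101
sample_id=96: (no match → NULL) → NULL
sample_id=97: ph < 10 OR turbidity <= 95 → 43
sample_id=98: ph < 5 → -174

NULL, 41, 176, 60, -133, -101, NULL, 43, -174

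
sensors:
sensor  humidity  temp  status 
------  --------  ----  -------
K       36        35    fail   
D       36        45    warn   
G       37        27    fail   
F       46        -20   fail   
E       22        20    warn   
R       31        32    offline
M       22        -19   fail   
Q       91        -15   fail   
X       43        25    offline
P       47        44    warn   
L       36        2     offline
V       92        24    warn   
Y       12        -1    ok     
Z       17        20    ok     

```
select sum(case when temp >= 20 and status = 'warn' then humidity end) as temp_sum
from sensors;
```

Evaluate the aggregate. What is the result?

sensor=K: ✗
sensor=D: ✓ → 36
sensor=G: ✗
sensor=F: ✗
sensor=E: ✓ → 22
sensor=R: ✗
sensor=M: ✗
sensor=Q: ✗
sensor=X: ✗
sensor=P: ✓ → 47
sensor=L: ✗
sensor=V: ✓ → 92
sensor=Y: ✗
sensor=Z: ✗
temp_sum = 36 + 22 + 47 + 92 = 197

197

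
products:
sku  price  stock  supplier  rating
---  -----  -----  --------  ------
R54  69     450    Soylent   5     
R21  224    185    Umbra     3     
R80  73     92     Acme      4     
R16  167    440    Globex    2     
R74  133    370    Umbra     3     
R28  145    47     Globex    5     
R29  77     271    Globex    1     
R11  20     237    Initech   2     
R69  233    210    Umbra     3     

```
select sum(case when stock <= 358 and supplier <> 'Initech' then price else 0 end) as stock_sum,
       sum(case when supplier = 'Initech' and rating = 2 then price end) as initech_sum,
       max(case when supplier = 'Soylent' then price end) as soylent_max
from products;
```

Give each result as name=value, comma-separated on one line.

stock_sum=752, initech_sum=20, soylent_max=69

[stock_sum: stock <= 358 and supplier <> 'Initech']
sku=R54: ✗
sku=R21: ✓ → 224
sku=R80: ✓ → 73
sku=R16: ✗
sku=R74: ✗
sku=R28: ✓ → 145
sku=R29: ✓ → 77
sku=R11: ✗
sku=R69: ✓ → 233
stock_sum = 224 + 73 + 145 + 77 + 233 = 752
—
[initech_sum: supplier = 'Initech' and rating = 2]
sku=R54: ✗
sku=R21: ✗
sku=R80: ✗
sku=R16: ✗
sku=R74: ✗
sku=R28: ✗
sku=R29: ✗
sku=R11: ✓ → 20
sku=R69: ✗
initech_sum = 20
—
[soylent_max: supplier = 'Soylent']
sku=R54: ✓ → 69
sku=R21: ✗
sku=R80: ✗
sku=R16: ✗
sku=R74: ✗
sku=R28: ✗
sku=R29: ✗
sku=R11: ✗
sku=R69: ✗
soylent_max = MAX(69) = 69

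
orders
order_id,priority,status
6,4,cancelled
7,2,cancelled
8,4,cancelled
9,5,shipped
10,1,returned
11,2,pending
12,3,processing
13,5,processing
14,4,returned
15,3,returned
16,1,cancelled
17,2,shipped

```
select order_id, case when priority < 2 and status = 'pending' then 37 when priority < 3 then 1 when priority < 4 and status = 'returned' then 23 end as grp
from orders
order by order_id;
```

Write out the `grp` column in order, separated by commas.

NULL, 1, NULL, NULL, 1, 1, NULL, NULL, NULL, 23, 1, 1

order_id=6: (no match → NULL) → NULL
order_id=7: priority < 3 → 1
order_id=8: (no match → NULL) → NULL
order_id=9: (no match → NULL) → NULL
order_id=10: priority < 3 → 1
order_id=11: priority < 3 → 1
order_id=12: (no match → NULL) → NULL
order_id=13: (no match → NULL) → NULL
order_id=14: (no match → NULL) → NULL
order_id=15: priority < 4 and status = 'returned' → 23
order_id=16: priority < 3 → 1
order_id=17: priority < 3 → 1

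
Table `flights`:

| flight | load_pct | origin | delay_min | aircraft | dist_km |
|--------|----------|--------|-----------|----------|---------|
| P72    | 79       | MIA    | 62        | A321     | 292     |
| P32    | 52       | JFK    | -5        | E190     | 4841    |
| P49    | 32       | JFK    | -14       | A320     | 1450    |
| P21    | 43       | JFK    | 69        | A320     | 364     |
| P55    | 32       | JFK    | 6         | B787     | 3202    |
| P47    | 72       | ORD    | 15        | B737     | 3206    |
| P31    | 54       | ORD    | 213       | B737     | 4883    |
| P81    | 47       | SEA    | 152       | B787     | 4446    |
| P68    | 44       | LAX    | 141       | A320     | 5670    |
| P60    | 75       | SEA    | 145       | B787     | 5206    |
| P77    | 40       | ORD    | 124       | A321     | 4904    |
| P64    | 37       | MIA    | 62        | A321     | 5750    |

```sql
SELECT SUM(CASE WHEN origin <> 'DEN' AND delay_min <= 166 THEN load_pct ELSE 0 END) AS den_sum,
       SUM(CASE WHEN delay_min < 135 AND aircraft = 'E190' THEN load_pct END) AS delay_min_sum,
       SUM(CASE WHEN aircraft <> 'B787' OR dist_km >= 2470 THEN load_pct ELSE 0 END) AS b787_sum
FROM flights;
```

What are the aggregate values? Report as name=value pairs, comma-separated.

den_sum=553, delay_min_sum=52, b787_sum=607

[den_sum: origin <> 'DEN' AND delay_min <= 166]
flight=P72: ✓ → 79
flight=P32: ✓ → 52
flight=P49: ✓ → 32
flight=P21: ✓ → 43
flight=P55: ✓ → 32
flight=P47: ✓ → 72
flight=P31: ✗
flight=P81: ✓ → 47
flight=P68: ✓ → 44
flight=P60: ✓ → 75
flight=P77: ✓ → 40
flight=P64: ✓ → 37
den_sum = 79 + 52 + 32 + 43 + 32 + 72 + 47 + 44 + 75 + 40 + 37 = 553
—
[delay_min_sum: delay_min < 135 AND aircraft = 'E190']
flight=P72: ✗
flight=P32: ✓ → 52
flight=P49: ✗
flight=P21: ✗
flight=P55: ✗
flight=P47: ✗
flight=P31: ✗
flight=P81: ✗
flight=P68: ✗
flight=P60: ✗
flight=P77: ✗
flight=P64: ✗
delay_min_sum = 52
—
[b787_sum: aircraft <> 'B787' OR dist_km >= 2470]
flight=P72: ✓ → 79
flight=P32: ✓ → 52
flight=P49: ✓ → 32
flight=P21: ✓ → 43
flight=P55: ✓ → 32
flight=P47: ✓ → 72
flight=P31: ✓ → 54
flight=P81: ✓ → 47
flight=P68: ✓ → 44
flight=P60: ✓ → 75
flight=P77: ✓ → 40
flight=P64: ✓ → 37
b787_sum = 79 + 52 + 32 + 43 + 32 + 72 + 54 + 47 + 44 + 75 + 40 + 37 = 607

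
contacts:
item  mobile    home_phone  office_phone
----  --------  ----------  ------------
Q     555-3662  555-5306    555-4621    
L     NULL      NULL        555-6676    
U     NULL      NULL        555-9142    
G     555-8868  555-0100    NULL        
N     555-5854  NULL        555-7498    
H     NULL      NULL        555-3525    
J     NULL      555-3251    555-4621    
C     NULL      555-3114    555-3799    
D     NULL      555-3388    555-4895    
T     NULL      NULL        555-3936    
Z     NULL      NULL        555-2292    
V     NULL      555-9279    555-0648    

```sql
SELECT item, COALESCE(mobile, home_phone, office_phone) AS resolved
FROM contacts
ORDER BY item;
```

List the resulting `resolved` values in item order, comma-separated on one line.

item=C: mobile=NULL, home_phone=555-3114 → 555-3114
item=D: mobile=NULL, home_phone=555-3388 → 555-3388
item=G: mobile=555-8868 → 555-8868
item=H: mobile=NULL, home_phone=NULL, office_phone=555-3525 → 555-3525
item=J: mobile=NULL, home_phone=555-3251 → 555-3251
item=L: mobile=NULL, home_phone=NULL, office_phone=555-6676 → 555-6676
item=N: mobile=555-5854 → 555-5854
item=Q: mobile=555-3662 → 555-3662
item=T: mobile=NULL, home_phone=NULL, office_phone=555-3936 → 555-3936
item=U: mobile=NULL, home_phone=NULL, office_phone=555-9142 → 555-9142
item=V: mobile=NULL, home_phone=555-9279 → 555-9279
item=Z: mobile=NULL, home_phone=NULL, office_phone=555-2292 → 555-2292

555-3114, 555-3388, 555-8868, 555-3525, 555-3251, 555-6676, 555-5854, 555-3662, 555-3936, 555-9142, 555-9279, 555-2292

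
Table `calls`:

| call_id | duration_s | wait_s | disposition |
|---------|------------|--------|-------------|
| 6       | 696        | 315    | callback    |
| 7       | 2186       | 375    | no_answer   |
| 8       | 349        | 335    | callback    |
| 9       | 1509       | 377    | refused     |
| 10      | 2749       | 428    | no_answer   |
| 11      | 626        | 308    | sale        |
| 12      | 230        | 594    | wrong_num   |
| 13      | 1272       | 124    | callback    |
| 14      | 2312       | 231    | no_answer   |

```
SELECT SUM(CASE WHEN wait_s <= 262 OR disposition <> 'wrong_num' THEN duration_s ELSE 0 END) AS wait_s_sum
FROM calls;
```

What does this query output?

11699

call_id=6: ✓ → 696
call_id=7: ✓ → 2186
call_id=8: ✓ → 349
call_id=9: ✓ → 1509
call_id=10: ✓ → 2749
call_id=11: ✓ → 626
call_id=12: ✗
call_id=13: ✓ → 1272
call_id=14: ✓ → 2312
wait_s_sum = 696 + 2186 + 349 + 1509 + 2749 + 626 + 1272 + 2312 = 11699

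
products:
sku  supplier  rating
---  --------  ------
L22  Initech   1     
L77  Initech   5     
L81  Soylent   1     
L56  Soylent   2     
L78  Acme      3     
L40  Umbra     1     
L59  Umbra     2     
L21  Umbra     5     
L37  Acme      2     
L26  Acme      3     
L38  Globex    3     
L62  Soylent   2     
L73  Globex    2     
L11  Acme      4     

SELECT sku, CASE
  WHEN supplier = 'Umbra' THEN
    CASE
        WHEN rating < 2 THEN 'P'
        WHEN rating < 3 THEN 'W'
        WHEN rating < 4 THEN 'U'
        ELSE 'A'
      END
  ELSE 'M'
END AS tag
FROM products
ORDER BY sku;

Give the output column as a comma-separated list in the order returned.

sku=L11: supplier='Acme' → outer ELSE → M
sku=L21: supplier='Umbra' → inner[ELSE] → A
sku=L22: supplier='Initech' → outer ELSE → M
sku=L26: supplier='Acme' → outer ELSE → M
sku=L37: supplier='Acme' → outer ELSE → M
sku=L38: supplier='Globex' → outer ELSE → M
sku=L40: supplier='Umbra' → inner[rating < 2] → P
sku=L56: supplier='Soylent' → outer ELSE → M
sku=L59: supplier='Umbra' → inner[rating < 3] → W
sku=L62: supplier='Soylent' → outer ELSE → M
sku=L73: supplier='Globex' → outer ELSE → M
sku=L77: supplier='Initech' → outer ELSE → M
sku=L78: supplier='Acme' → outer ELSE → M
sku=L81: supplier='Soylent' → outer ELSE → M

M, A, M, M, M, M, P, M, W, M, M, M, M, M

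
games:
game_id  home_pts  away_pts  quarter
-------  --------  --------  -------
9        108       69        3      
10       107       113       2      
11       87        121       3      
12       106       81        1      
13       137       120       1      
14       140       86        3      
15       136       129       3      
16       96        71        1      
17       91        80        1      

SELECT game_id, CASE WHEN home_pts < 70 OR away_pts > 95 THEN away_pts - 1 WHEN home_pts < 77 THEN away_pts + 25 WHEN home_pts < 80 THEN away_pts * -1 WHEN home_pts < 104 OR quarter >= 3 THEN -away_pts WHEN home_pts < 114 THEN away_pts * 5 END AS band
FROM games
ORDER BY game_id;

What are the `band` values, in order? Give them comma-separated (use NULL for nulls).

game_id=9: home_pts < 104 OR quarter >= 3 → -69
game_id=10: home_pts < 70 OR away_pts > 95 → 112
game_id=11: home_pts < 70 OR away_pts > 95 → 120
game_id=12: home_pts < 114 → 405
game_id=13: home_pts < 70 OR away_pts > 95 → 119
game_id=14: home_pts < 104 OR quarter >= 3 → -86
game_id=15: home_pts < 70 OR away_pts > 95 → 128
game_id=16: home_pts < 104 OR quarter >= 3 → -71
game_id=17: home_pts < 104 OR quarter >= 3 → -80

-69, 112, 120, 405, 119, -86, 128, -71, -80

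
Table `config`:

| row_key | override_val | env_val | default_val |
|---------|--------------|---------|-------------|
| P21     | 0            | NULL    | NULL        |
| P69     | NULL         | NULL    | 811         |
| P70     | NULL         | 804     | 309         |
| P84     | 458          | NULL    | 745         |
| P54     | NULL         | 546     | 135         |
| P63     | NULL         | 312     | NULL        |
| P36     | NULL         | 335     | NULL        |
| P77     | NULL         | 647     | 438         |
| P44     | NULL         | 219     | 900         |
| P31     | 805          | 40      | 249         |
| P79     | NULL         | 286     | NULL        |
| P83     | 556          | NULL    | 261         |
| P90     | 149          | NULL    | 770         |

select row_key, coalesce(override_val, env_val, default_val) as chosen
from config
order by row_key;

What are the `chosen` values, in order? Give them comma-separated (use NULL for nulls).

row_key=P21: override_val=0 → 0
row_key=P31: override_val=805 → 805
row_key=P36: override_val=NULL, env_val=335 → 335
row_key=P44: override_val=NULL, env_val=219 → 219
row_key=P54: override_val=NULL, env_val=546 → 546
row_key=P63: override_val=NULL, env_val=312 → 312
row_key=P69: override_val=NULL, env_val=NULL, default_val=811 → 811
row_key=P70: override_val=NULL, env_val=804 → 804
row_key=P77: override_val=NULL, env_val=647 → 647
row_key=P79: override_val=NULL, env_val=286 → 286
row_key=P83: override_val=556 → 556
row_key=P84: override_val=458 → 458
row_key=P90: override_val=149 → 149

0, 805, 335, 219, 546, 312, 811, 804, 647, 286, 556, 458, 149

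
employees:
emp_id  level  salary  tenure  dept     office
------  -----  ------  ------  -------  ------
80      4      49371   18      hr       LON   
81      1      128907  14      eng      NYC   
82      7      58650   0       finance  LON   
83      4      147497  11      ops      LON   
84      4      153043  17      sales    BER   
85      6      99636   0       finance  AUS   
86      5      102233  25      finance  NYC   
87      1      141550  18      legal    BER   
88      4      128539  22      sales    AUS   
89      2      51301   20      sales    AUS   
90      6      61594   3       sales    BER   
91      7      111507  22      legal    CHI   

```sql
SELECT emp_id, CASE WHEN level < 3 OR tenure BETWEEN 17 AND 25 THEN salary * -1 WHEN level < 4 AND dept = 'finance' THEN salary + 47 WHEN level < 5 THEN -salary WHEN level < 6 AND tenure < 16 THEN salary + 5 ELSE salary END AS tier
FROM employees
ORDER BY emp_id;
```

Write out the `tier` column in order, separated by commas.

-49371, -128907, 58650, -147497, -153043, 99636, -102233, -141550, -128539, -51301, 61594, -111507

emp_id=80: level < 3 OR tenure BETWEEN 17 AND 25 → -49371
emp_id=81: level < 3 OR tenure BETWEEN 17 AND 25 → -128907
emp_id=82: ELSE → 58650
emp_id=83: level < 5 → -147497
emp_id=84: level < 3 OR tenure BETWEEN 17 AND 25 → -153043
emp_id=85: ELSE → 99636
emp_id=86: level < 3 OR tenure BETWEEN 17 AND 25 → -102233
emp_id=87: level < 3 OR tenure BETWEEN 17 AND 25 → -141550
emp_id=88: level < 3 OR tenure BETWEEN 17 AND 25 → -128539
emp_id=89: level < 3 OR tenure BETWEEN 17 AND 25 → -51301
emp_id=90: ELSE → 61594
emp_id=91: level < 3 OR tenure BETWEEN 17 AND 25 → -111507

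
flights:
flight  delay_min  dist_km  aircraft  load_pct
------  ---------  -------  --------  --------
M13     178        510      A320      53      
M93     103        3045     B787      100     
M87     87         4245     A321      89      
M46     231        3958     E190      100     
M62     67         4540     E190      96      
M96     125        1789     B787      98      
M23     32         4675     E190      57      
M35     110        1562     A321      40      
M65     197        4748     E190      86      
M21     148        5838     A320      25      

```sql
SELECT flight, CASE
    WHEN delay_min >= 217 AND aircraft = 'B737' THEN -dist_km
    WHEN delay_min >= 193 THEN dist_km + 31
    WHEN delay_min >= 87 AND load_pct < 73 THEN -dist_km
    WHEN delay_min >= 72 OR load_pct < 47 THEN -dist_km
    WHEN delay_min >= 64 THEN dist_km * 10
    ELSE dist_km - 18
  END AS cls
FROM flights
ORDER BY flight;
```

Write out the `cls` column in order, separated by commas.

flight=M13: delay_min >= 87 AND load_pct < 73 → -510
flight=M21: delay_min >= 87 AND load_pct < 73 → -5838
flight=M23: ELSE → 4657
flight=M35: delay_min >= 87 AND load_pct < 73 → -1562
flight=M46: delay_min >= 193 → 3989
flight=M62: delay_min >= 64 → 45400
flight=M65: delay_min >= 193 → 4779
flight=M87: delay_min >= 72 OR load_pct < 47 → -4245
flight=M93: delay_min >= 72 OR load_pct < 47 → -3045
flight=M96: delay_min >= 72 OR load_pct < 47 → -1789

-510, -5838, 4657, -1562, 3989, 45400, 4779, -4245, -3045, -1789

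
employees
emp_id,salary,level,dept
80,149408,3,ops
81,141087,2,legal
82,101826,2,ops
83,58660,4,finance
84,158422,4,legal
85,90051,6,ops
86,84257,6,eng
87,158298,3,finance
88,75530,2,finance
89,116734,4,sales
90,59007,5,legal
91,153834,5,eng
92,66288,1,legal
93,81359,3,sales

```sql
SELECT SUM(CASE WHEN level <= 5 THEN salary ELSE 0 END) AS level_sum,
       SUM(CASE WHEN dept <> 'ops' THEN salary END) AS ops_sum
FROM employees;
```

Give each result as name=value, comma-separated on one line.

level_sum=1320453, ops_sum=1153476

[level_sum: level <= 5]
emp_id=80: ✓ → 149408
emp_id=81: ✓ → 141087
emp_id=82: ✓ → 101826
emp_id=83: ✓ → 58660
emp_id=84: ✓ → 158422
emp_id=85: ✗
emp_id=86: ✗
emp_id=87: ✓ → 158298
emp_id=88: ✓ → 75530
emp_id=89: ✓ → 116734
emp_id=90: ✓ → 59007
emp_id=91: ✓ → 153834
emp_id=92: ✓ → 66288
emp_id=93: ✓ → 81359
level_sum = 149408 + 141087 + 101826 + 58660 + 158422 + 158298 + 75530 + 116734 + 59007 + 153834 + 66288 + 81359 = 1320453
—
[ops_sum: dept <> 'ops']
emp_id=80: ✗
emp_id=81: ✓ → 141087
emp_id=82: ✗
emp_id=83: ✓ → 58660
emp_id=84: ✓ → 158422
emp_id=85: ✗
emp_id=86: ✓ → 84257
emp_id=87: ✓ → 158298
emp_id=88: ✓ → 75530
emp_id=89: ✓ → 116734
emp_id=90: ✓ → 59007
emp_id=91: ✓ → 153834
emp_id=92: ✓ → 66288
emp_id=93: ✓ → 81359
ops_sum = 141087 + 58660 + 158422 + 84257 + 158298 + 75530 + 116734 + 59007 + 153834 + 66288 + 81359 = 1153476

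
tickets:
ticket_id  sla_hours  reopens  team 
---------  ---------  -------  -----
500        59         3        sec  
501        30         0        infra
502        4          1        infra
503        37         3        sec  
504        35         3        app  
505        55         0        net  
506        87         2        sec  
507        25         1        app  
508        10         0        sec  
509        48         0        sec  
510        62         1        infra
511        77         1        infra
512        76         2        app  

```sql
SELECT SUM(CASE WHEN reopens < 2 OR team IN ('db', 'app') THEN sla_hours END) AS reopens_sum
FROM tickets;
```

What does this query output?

422

ticket_id=500: ✗
ticket_id=501: ✓ → 30
ticket_id=502: ✓ → 4
ticket_id=503: ✗
ticket_id=504: ✓ → 35
ticket_id=505: ✓ → 55
ticket_id=506: ✗
ticket_id=507: ✓ → 25
ticket_id=508: ✓ → 10
ticket_id=509: ✓ → 48
ticket_id=510: ✓ → 62
ticket_id=511: ✓ → 77
ticket_id=512: ✓ → 76
reopens_sum = 30 + 4 + 35 + 55 + 25 + 10 + 48 + 62 + 77 + 76 = 422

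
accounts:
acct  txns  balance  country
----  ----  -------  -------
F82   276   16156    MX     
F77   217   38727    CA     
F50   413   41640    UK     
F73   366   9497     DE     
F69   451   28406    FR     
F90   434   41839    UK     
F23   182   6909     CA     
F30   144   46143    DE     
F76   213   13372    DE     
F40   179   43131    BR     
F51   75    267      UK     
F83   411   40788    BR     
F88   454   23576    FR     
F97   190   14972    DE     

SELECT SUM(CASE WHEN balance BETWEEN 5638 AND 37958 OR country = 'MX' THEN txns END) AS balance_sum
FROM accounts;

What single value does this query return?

2132

acct=F82: ✓ → 276
acct=F77: ✗
acct=F50: ✗
acct=F73: ✓ → 366
acct=F69: ✓ → 451
acct=F90: ✗
acct=F23: ✓ → 182
acct=F30: ✗
acct=F76: ✓ → 213
acct=F40: ✗
acct=F51: ✗
acct=F83: ✗
acct=F88: ✓ → 454
acct=F97: ✓ → 190
balance_sum = 276 + 366 + 451 + 182 + 213 + 454 + 190 = 2132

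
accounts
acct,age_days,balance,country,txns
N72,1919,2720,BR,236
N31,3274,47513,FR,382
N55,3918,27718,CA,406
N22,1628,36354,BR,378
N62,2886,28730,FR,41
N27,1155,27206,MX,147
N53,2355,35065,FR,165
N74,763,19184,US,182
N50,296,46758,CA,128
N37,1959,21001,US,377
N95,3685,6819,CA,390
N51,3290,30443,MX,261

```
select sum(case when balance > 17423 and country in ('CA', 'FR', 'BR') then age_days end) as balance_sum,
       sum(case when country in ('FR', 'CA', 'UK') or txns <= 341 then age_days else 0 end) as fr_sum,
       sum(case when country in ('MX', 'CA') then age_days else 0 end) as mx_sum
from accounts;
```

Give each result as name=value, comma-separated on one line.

balance_sum=14357, fr_sum=23541, mx_sum=12344

[balance_sum: balance > 17423 and country in ('CA', 'FR', 'BR')]
acct=N72: ✗
acct=N31: ✓ → 3274
acct=N55: ✓ → 3918
acct=N22: ✓ → 1628
acct=N62: ✓ → 2886
acct=N27: ✗
acct=N53: ✓ → 2355
acct=N74: ✗
acct=N50: ✓ → 296
acct=N37: ✗
acct=N95: ✗
acct=N51: ✗
balance_sum = 3274 + 3918 + 1628 + 2886 + 2355 + 296 = 14357
—
[fr_sum: country in ('FR', 'CA', 'UK') or txns <= 341]
acct=N72: ✓ → 1919
acct=N31: ✓ → 3274
acct=N55: ✓ → 3918
acct=N22: ✗
acct=N62: ✓ → 2886
acct=N27: ✓ → 1155
acct=N53: ✓ → 2355
acct=N74: ✓ → 763
acct=N50: ✓ → 296
acct=N37: ✗
acct=N95: ✓ → 3685
acct=N51: ✓ → 3290
fr_sum = 1919 + 3274 + 3918 + 2886 + 1155 + 2355 + 763 + 296 + 3685 + 3290 = 23541
—
[mx_sum: country in ('MX', 'CA')]
acct=N72: ✗
acct=N31: ✗
acct=N55: ✓ → 3918
acct=N22: ✗
acct=N62: ✗
acct=N27: ✓ → 1155
acct=N53: ✗
acct=N74: ✗
acct=N50: ✓ → 296
acct=N37: ✗
acct=N95: ✓ → 3685
acct=N51: ✓ → 3290
mx_sum = 3918 + 1155 + 296 + 3685 + 3290 = 12344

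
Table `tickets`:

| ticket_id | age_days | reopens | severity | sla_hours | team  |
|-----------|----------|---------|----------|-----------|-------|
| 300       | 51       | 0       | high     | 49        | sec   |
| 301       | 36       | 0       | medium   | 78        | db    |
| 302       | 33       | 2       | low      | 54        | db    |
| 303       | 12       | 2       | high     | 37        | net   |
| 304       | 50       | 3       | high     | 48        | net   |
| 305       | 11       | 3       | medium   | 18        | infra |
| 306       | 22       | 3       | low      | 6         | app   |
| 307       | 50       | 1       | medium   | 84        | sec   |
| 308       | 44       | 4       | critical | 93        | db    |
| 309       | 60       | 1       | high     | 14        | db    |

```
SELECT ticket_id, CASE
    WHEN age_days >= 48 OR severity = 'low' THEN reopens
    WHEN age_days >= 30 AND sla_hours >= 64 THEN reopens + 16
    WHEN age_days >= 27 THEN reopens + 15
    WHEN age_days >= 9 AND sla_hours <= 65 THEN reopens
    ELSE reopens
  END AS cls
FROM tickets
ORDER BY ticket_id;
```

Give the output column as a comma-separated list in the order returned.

0, 16, 2, 2, 3, 3, 3, 1, 20, 1

ticket_id=300: age_days >= 48 OR severity = 'low' → 0
ticket_id=301: age_days >= 30 AND sla_hours >= 64 → 16
ticket_id=302: age_days >= 48 OR severity = 'low' → 2
ticket_id=303: age_days >= 9 AND sla_hours <= 65 → 2
ticket_id=304: age_days >= 48 OR severity = 'low' → 3
ticket_id=305: age_days >= 9 AND sla_hours <= 65 → 3
ticket_id=306: age_days >= 48 OR severity = 'low' → 3
ticket_id=307: age_days >= 48 OR severity = 'low' → 1
ticket_id=308: age_days >= 30 AND sla_hours >= 64 → 20
ticket_id=309: age_days >= 48 OR severity = 'low' → 1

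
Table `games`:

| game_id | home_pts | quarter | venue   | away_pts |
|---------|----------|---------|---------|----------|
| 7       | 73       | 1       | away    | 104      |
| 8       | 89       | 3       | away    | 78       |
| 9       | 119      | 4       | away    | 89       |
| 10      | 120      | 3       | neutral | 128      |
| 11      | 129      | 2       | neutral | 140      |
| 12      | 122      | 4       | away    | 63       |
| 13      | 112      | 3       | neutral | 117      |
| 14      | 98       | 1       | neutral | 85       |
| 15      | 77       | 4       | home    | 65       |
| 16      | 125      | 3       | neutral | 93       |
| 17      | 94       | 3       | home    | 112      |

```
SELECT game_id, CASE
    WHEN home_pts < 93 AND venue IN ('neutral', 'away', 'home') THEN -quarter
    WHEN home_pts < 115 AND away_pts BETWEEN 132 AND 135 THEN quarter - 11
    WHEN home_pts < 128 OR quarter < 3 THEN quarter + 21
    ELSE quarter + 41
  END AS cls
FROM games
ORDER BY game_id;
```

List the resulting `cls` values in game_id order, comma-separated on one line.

game_id=7: home_pts < 93 AND venue IN ('neutral', 'away', 'home') → -1
game_id=8: home_pts < 93 AND venue IN ('neutral', 'away', 'home') → -3
game_id=9: home_pts < 128 OR quarter < 3 → 25
game_id=10: home_pts < 128 OR quarter < 3 → 24
game_id=11: home_pts < 128 OR quarter < 3 → 23
game_id=12: home_pts < 128 OR quarter < 3 → 25
game_id=13: home_pts < 128 OR quarter < 3 → 24
game_id=14: home_pts < 128 OR quarter < 3 → 22
game_id=15: home_pts < 93 AND venue IN ('neutral', 'away', 'home') → -4
game_id=16: home_pts < 128 OR quarter < 3 → 24
game_id=17: home_pts < 128 OR quarter < 3 → 24

-1, -3, 25, 24, 23, 25, 24, 22, -4, 24, 24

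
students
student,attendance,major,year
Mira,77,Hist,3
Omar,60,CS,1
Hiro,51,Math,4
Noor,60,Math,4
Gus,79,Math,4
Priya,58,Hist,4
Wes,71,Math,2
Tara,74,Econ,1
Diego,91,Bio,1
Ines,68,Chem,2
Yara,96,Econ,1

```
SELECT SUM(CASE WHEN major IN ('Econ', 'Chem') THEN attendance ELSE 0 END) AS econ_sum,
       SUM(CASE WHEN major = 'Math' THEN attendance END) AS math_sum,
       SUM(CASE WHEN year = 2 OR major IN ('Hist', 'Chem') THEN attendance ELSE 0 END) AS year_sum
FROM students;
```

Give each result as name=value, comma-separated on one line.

econ_sum=238, math_sum=261, year_sum=274

[econ_sum: major IN ('Econ', 'Chem')]
student=Mira: ✗
student=Omar: ✗
student=Hiro: ✗
student=Noor: ✗
student=Gus: ✗
student=Priya: ✗
student=Wes: ✗
student=Tara: ✓ → 74
student=Diego: ✗
student=Ines: ✓ → 68
student=Yara: ✓ → 96
econ_sum = 74 + 68 + 96 = 238
—
[math_sum: major = 'Math']
student=Mira: ✗
student=Omar: ✗
student=Hiro: ✓ → 51
student=Noor: ✓ → 60
student=Gus: ✓ → 79
student=Priya: ✗
student=Wes: ✓ → 71
student=Tara: ✗
student=Diego: ✗
student=Ines: ✗
student=Yara: ✗
math_sum = 51 + 60 + 79 + 71 = 261
—
[year_sum: year = 2 OR major IN ('Hist', 'Chem')]
student=Mira: ✓ → 77
student=Omar: ✗
student=Hiro: ✗
student=Noor: ✗
student=Gus: ✗
student=Priya: ✓ → 58
student=Wes: ✓ → 71
student=Tara: ✗
student=Diego: ✗
student=Ines: ✓ → 68
student=Yara: ✗
year_sum = 77 + 58 + 71 + 68 = 274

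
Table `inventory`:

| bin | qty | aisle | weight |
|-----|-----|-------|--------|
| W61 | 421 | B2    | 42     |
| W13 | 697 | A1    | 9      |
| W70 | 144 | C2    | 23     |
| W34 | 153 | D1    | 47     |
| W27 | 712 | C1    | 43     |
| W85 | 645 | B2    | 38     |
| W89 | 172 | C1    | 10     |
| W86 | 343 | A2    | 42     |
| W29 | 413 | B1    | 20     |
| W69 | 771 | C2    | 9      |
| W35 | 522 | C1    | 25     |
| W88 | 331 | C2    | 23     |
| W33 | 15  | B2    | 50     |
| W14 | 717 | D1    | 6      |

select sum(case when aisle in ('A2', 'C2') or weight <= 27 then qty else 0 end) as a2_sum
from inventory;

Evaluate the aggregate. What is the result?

4110

bin=W61: ✗
bin=W13: ✓ → 697
bin=W70: ✓ → 144
bin=W34: ✗
bin=W27: ✗
bin=W85: ✗
bin=W89: ✓ → 172
bin=W86: ✓ → 343
bin=W29: ✓ → 413
bin=W69: ✓ → 771
bin=W35: ✓ → 522
bin=W88: ✓ → 331
bin=W33: ✗
bin=W14: ✓ → 717
a2_sum = 697 + 144 + 172 + 343 + 413 + 771 + 522 + 331 + 717 = 4110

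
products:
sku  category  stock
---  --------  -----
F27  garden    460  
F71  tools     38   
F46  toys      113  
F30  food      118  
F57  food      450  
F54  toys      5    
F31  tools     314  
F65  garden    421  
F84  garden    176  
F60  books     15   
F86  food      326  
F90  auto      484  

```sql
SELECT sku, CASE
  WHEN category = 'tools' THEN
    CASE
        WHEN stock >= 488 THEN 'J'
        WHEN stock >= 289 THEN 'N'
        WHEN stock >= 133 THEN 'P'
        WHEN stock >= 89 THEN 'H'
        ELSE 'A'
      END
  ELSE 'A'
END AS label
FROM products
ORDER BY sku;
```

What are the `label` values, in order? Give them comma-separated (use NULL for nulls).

sku=F27: category='garden' → outer ELSE → A
sku=F30: category='food' → outer ELSE → A
sku=F31: category='tools' → inner[stock >= 289] → N
sku=F46: category='toys' → outer ELSE → A
sku=F54: category='toys' → outer ELSE → A
sku=F57: category='food' → outer ELSE → A
sku=F60: category='books' → outer ELSE → A
sku=F65: category='garden' → outer ELSE → A
sku=F71: category='tools' → inner[ELSE] → A
sku=F84: category='garden' → outer ELSE → A
sku=F86: category='food' → outer ELSE → A
sku=F90: category='auto' → outer ELSE → A

A, A, N, A, A, A, A, A, A, A, A, A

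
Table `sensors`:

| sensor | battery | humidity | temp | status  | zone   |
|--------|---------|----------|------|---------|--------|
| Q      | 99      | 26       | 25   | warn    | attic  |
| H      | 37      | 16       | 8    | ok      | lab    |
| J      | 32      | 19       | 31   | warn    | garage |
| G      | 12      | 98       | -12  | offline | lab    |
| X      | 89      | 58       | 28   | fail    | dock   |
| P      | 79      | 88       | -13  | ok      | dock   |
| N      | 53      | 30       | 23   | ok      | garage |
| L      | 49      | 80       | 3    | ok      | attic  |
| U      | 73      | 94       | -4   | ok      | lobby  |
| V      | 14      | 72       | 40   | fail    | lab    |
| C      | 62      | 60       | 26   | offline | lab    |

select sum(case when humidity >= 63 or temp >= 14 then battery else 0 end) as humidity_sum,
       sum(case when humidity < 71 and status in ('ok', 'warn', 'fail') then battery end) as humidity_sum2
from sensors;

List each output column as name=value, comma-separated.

humidity_sum=562, humidity_sum2=310

[humidity_sum: humidity >= 63 or temp >= 14]
sensor=Q: ✓ → 99
sensor=H: ✗
sensor=J: ✓ → 32
sensor=G: ✓ → 12
sensor=X: ✓ → 89
sensor=P: ✓ → 79
sensor=N: ✓ → 53
sensor=L: ✓ → 49
sensor=U: ✓ → 73
sensor=V: ✓ → 14
sensor=C: ✓ → 62
humidity_sum = 99 + 32 + 12 + 89 + 79 + 53 + 49 + 73 + 14 + 62 = 562
—
[humidity_sum2: humidity < 71 and status in ('ok', 'warn', 'fail')]
sensor=Q: ✓ → 99
sensor=H: ✓ → 37
sensor=J: ✓ → 32
sensor=G: ✗
sensor=X: ✓ → 89
sensor=P: ✗
sensor=N: ✓ → 53
sensor=L: ✗
sensor=U: ✗
sensor=V: ✗
sensor=C: ✗
humidity_sum2 = 99 + 37 + 32 + 89 + 53 = 310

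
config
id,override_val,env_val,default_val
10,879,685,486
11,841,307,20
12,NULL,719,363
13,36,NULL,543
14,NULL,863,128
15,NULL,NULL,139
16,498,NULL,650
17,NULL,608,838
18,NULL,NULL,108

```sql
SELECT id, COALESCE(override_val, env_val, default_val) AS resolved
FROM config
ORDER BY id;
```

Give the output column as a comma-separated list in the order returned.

id=10: override_val=879 → 879
id=11: override_val=841 → 841
id=12: override_val=NULL, env_val=719 → 719
id=13: override_val=36 → 36
id=14: override_val=NULL, env_val=863 → 863
id=15: override_val=NULL, env_val=NULL, default_val=139 → 139
id=16: override_val=498 → 498
id=17: override_val=NULL, env_val=608 → 608
id=18: override_val=NULL, env_val=NULL, default_val=108 → 108

879, 841, 719, 36, 863, 139, 498, 608, 108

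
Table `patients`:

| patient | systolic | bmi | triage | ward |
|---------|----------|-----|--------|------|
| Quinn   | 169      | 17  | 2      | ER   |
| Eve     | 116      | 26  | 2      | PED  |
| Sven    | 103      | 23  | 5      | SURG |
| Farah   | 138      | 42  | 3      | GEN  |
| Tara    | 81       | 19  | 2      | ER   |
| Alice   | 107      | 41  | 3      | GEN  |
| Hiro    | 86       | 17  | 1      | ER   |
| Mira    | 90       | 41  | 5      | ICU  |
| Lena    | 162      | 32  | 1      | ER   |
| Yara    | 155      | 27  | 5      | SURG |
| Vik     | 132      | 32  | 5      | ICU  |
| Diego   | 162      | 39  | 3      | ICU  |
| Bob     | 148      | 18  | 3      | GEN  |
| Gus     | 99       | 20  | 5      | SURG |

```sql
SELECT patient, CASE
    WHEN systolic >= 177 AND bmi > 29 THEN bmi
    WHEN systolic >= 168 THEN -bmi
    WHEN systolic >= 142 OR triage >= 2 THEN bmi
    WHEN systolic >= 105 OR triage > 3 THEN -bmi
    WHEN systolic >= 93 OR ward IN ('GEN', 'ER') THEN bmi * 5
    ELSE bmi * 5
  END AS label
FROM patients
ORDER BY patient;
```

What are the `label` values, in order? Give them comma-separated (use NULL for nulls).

41, 18, 39, 26, 42, 20, 85, 32, 41, -17, 23, 19, 32, 27

patient=Alice: systolic >= 142 OR triage >= 2 → 41
patient=Bob: systolic >= 142 OR triage >= 2 → 18
patient=Diego: systolic >= 142 OR triage >= 2 → 39
patient=Eve: systolic >= 142 OR triage >= 2 → 26
patient=Farah: systolic >= 142 OR triage >= 2 → 42
patient=Gus: systolic >= 142 OR triage >= 2 → 20
patient=Hiro: systolic >= 93 OR ward IN ('GEN', 'ER') → 85
patient=Lena: systolic >= 142 OR triage >= 2 → 32
patient=Mira: systolic >= 142 OR triage >= 2 → 41
patient=Quinn: systolic >= 168 → -17
patient=Sven: systolic >= 142 OR triage >= 2 → 23
patient=Tara: systolic >= 142 OR triage >= 2 → 19
patient=Vik: systolic >= 142 OR triage >= 2 → 32
patient=Yara: systolic >= 142 OR triage >= 2 → 27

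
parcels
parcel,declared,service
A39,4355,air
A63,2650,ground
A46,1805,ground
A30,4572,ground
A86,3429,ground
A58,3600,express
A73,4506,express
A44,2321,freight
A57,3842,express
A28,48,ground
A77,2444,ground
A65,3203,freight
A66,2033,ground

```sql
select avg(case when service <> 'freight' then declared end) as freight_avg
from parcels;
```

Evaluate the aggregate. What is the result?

3025.8181818182

parcel=A39: ✓ → 4355
parcel=A63: ✓ → 2650
parcel=A46: ✓ → 1805
parcel=A30: ✓ → 4572
parcel=A86: ✓ → 3429
parcel=A58: ✓ → 3600
parcel=A73: ✓ → 4506
parcel=A44: ✗
parcel=A57: ✓ → 3842
parcel=A28: ✓ → 48
parcel=A77: ✓ → 2444
parcel=A65: ✗
parcel=A66: ✓ → 2033
freight_avg = (4355 + 2650 + 1805 + 4572 + 3429 + 3600 + 4506 + 3842 + 48 + 2444 + 2033) / 11 = 3025.8181818182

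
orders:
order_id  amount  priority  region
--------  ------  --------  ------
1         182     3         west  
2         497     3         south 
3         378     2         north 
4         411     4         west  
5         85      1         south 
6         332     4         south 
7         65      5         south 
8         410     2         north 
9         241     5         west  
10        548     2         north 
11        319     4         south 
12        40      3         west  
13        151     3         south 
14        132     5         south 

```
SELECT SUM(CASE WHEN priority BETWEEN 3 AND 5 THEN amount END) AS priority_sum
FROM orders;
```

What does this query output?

order_id=1: ✓ → 182
order_id=2: ✓ → 497
order_id=3: ✗
order_id=4: ✓ → 411
order_id=5: ✗
order_id=6: ✓ → 332
order_id=7: ✓ → 65
order_id=8: ✗
order_id=9: ✓ → 241
order_id=10: ✗
order_id=11: ✓ → 319
order_id=12: ✓ → 40
order_id=13: ✓ → 151
order_id=14: ✓ → 132
priority_sum = 182 + 497 + 411 + 332 + 65 + 241 + 319 + 40 + 151 + 132 = 2370

2370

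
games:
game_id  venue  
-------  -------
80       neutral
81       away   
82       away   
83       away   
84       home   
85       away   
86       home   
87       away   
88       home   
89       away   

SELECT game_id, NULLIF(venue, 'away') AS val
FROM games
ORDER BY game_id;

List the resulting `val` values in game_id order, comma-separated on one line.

game_id=80: venue=neutral vs away: differ → neutral
game_id=81: venue=away vs away: equal → NULL
game_id=82: venue=away vs away: equal → NULL
game_id=83: venue=away vs away: equal → NULL
game_id=84: venue=home vs away: differ → home
game_id=85: venue=away vs away: equal → NULL
game_id=86: venue=home vs away: differ → home
game_id=87: venue=away vs away: equal → NULL
game_id=88: venue=home vs away: differ → home
game_id=89: venue=away vs away: equal → NULL

neutral, NULL, NULL, NULL, home, NULL, home, NULL, home, NULL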